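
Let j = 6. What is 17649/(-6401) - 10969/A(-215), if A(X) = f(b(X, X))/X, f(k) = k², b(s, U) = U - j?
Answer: 384694798/8449493 ≈ 45.529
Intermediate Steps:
b(s, U) = -6 + U (b(s, U) = U - 1*6 = U - 6 = -6 + U)
A(X) = (-6 + X)²/X
17649/(-6401) - 10969/A(-215) = 17649/(-6401) - 10969*(-215/(-6 - 215)²) = 17649*(-1/6401) - 10969/((-1/215*(-221)²)) = -477/173 - 10969/((-1/215*48841)) = -477/173 - 10969/(-48841/215) = -477/173 - 10969*(-215/48841) = -477/173 + 2358335/48841 = 384694798/8449493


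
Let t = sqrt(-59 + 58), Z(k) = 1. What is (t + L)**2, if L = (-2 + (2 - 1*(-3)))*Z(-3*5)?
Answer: (3 + I)**2 ≈ 8.0 + 6.0*I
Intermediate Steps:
t = I (t = sqrt(-1) = I ≈ 1.0*I)
L = 3 (L = (-2 + (2 - 1*(-3)))*1 = (-2 + (2 + 3))*1 = (-2 + 5)*1 = 3*1 = 3)
(t + L)**2 = (I + 3)**2 = (3 + I)**2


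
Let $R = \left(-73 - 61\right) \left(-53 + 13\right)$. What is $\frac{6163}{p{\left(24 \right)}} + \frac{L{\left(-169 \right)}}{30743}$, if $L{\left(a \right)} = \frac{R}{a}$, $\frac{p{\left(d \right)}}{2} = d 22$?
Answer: $\frac{32014619261}{5486518752} \approx 5.8351$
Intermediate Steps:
$R = 5360$ ($R = \left(-134\right) \left(-40\right) = 5360$)
$p{\left(d \right)} = 44 d$ ($p{\left(d \right)} = 2 d 22 = 2 \cdot 22 d = 44 d$)
$L{\left(a \right)} = \frac{5360}{a}$
$\frac{6163}{p{\left(24 \right)}} + \frac{L{\left(-169 \right)}}{30743} = \frac{6163}{44 \cdot 24} + \frac{5360 \frac{1}{-169}}{30743} = \frac{6163}{1056} + 5360 \left(- \frac{1}{169}\right) \frac{1}{30743} = 6163 \cdot \frac{1}{1056} - \frac{5360}{5195567} = \frac{6163}{1056} - \frac{5360}{5195567} = \frac{32014619261}{5486518752}$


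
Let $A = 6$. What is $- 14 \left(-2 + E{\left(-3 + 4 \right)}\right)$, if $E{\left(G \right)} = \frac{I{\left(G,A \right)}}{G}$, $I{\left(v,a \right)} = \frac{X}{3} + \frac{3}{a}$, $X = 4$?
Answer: $\frac{7}{3} \approx 2.3333$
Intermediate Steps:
$I{\left(v,a \right)} = \frac{4}{3} + \frac{3}{a}$
$E{\left(G \right)} = \frac{11}{6 G}$ ($E{\left(G \right)} = \frac{\frac{4}{3} + \frac{3}{6}}{G} = \frac{\frac{4}{3} + 3 \cdot \frac{1}{6}}{G} = \frac{\frac{4}{3} + \frac{1}{2}}{G} = \frac{11}{6 G}$)
$- 14 \left(-2 + E{\left(-3 + 4 \right)}\right) = - 14 \left(-2 + \frac{11}{6 \left(-3 + 4\right)}\right) = - 14 \left(-2 + \frac{11}{6 \cdot 1}\right) = - 14 \left(-2 + \frac{11}{6} \cdot 1\right) = - 14 \left(-2 + \frac{11}{6}\right) = \left(-14\right) \left(- \frac{1}{6}\right) = \frac{7}{3}$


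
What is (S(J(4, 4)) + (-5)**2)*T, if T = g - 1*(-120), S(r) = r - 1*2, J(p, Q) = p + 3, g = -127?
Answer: -210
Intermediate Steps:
J(p, Q) = 3 + p
S(r) = -2 + r (S(r) = r - 2 = -2 + r)
T = -7 (T = -127 - 1*(-120) = -127 + 120 = -7)
(S(J(4, 4)) + (-5)**2)*T = ((-2 + (3 + 4)) + (-5)**2)*(-7) = ((-2 + 7) + 25)*(-7) = (5 + 25)*(-7) = 30*(-7) = -210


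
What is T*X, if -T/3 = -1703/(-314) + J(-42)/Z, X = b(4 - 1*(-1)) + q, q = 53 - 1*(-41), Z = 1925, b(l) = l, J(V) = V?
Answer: -12593907/7850 ≈ -1604.3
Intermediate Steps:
q = 94 (q = 53 + 41 = 94)
X = 99 (X = (4 - 1*(-1)) + 94 = (4 + 1) + 94 = 5 + 94 = 99)
T = -1399323/86350 (T = -3*(-1703/(-314) - 42/1925) = -3*(-1703*(-1/314) - 42*1/1925) = -3*(1703/314 - 6/275) = -3*466441/86350 = -1399323/86350 ≈ -16.205)
T*X = -1399323/86350*99 = -12593907/7850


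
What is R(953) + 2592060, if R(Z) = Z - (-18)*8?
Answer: 2593157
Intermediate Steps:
R(Z) = 144 + Z (R(Z) = Z - 9*(-16) = Z + 144 = 144 + Z)
R(953) + 2592060 = (144 + 953) + 2592060 = 1097 + 2592060 = 2593157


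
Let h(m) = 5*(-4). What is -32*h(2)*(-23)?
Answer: -14720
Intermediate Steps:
h(m) = -20
-32*h(2)*(-23) = -32*(-20)*(-23) = 640*(-23) = -14720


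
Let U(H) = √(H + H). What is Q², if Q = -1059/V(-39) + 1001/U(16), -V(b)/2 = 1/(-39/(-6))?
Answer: 380062579/32 + 13780767*√2/16 ≈ 1.3095e+7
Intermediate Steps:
U(H) = √2*√H (U(H) = √(2*H) = √2*√H)
V(b) = -4/13 (V(b) = -2/((-39/(-6))) = -2/((-39*(-⅙))) = -2/13/2 = -2*2/13 = -4/13)
Q = 13767/4 + 1001*√2/8 (Q = -1059/(-4/13) + 1001/((√2*√16)) = -1059*(-13/4) + 1001/((√2*4)) = 13767/4 + 1001/((4*√2)) = 13767/4 + 1001*(√2/8) = 13767/4 + 1001*√2/8 ≈ 3618.7)
Q² = (13767/4 + 1001*√2/8)²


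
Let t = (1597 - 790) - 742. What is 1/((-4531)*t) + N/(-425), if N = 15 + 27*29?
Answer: -47004679/25033775 ≈ -1.8777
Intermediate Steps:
t = 65 (t = 807 - 742 = 65)
N = 798 (N = 15 + 783 = 798)
1/((-4531)*t) + N/(-425) = 1/(-4531*65) + 798/(-425) = -1/4531*1/65 + 798*(-1/425) = -1/294515 - 798/425 = -47004679/25033775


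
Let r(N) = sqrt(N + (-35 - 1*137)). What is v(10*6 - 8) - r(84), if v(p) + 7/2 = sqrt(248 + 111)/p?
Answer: -7/2 + sqrt(359)/52 - 2*I*sqrt(22) ≈ -3.1356 - 9.3808*I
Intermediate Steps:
r(N) = sqrt(-172 + N) (r(N) = sqrt(N + (-35 - 137)) = sqrt(N - 172) = sqrt(-172 + N))
v(p) = -7/2 + sqrt(359)/p (v(p) = -7/2 + sqrt(248 + 111)/p = -7/2 + sqrt(359)/p)
v(10*6 - 8) - r(84) = (-7/2 + sqrt(359)/(10*6 - 8)) - sqrt(-172 + 84) = (-7/2 + sqrt(359)/(60 - 8)) - sqrt(-88) = (-7/2 + sqrt(359)/52) - 2*I*sqrt(22) = -7/2 + sqrt(359)/52 - 2*I*sqrt(22)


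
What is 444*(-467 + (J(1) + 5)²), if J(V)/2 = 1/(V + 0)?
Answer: -185592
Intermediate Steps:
J(V) = 2/V (J(V) = 2/(V + 0) = 2/V)
444*(-467 + (J(1) + 5)²) = 444*(-467 + (2/1 + 5)²) = 444*(-467 + (2*1 + 5)²) = 444*(-467 + (2 + 5)²) = 444*(-467 + 7²) = 444*(-467 + 49) = 444*(-418) = -185592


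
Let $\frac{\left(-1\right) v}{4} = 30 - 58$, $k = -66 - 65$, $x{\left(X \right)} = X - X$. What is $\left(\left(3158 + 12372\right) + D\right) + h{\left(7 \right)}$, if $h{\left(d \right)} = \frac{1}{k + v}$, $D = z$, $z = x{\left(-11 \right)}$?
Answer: $\frac{295069}{19} \approx 15530.0$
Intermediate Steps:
$x{\left(X \right)} = 0$
$z = 0$
$D = 0$
$k = -131$ ($k = -66 - 65 = -131$)
$v = 112$ ($v = - 4 \left(30 - 58\right) = \left(-4\right) \left(-28\right) = 112$)
$h{\left(d \right)} = - \frac{1}{19}$ ($h{\left(d \right)} = \frac{1}{-131 + 112} = \frac{1}{-19} = - \frac{1}{19}$)
$\left(\left(3158 + 12372\right) + D\right) + h{\left(7 \right)} = \left(\left(3158 + 12372\right) + 0\right) - \frac{1}{19} = \left(15530 + 0\right) - \frac{1}{19} = 15530 - \frac{1}{19} = \frac{295069}{19}$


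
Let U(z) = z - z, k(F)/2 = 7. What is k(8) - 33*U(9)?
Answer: 14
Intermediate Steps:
k(F) = 14 (k(F) = 2*7 = 14)
U(z) = 0
k(8) - 33*U(9) = 14 - 33*0 = 14 + 0 = 14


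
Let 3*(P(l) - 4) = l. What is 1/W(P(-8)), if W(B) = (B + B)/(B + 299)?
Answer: 901/8 ≈ 112.63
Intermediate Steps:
P(l) = 4 + l/3
W(B) = 2*B/(299 + B) (W(B) = (2*B)/(299 + B) = 2*B/(299 + B))
1/W(P(-8)) = 1/(2*(4 + (1/3)*(-8))/(299 + (4 + (1/3)*(-8)))) = 1/(2*(4 - 8/3)/(299 + (4 - 8/3))) = 1/(2*(4/3)/(299 + 4/3)) = 1/(2*(4/3)/(901/3)) = 1/(2*(4/3)*(3/901)) = 1/(8/901) = 901/8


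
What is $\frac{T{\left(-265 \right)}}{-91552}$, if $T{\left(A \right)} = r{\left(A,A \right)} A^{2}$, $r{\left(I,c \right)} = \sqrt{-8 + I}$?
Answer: $- \frac{70225 i \sqrt{273}}{91552} \approx - 12.674 i$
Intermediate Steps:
$T{\left(A \right)} = A^{2} \sqrt{-8 + A}$ ($T{\left(A \right)} = \sqrt{-8 + A} A^{2} = A^{2} \sqrt{-8 + A}$)
$\frac{T{\left(-265 \right)}}{-91552} = \frac{\left(-265\right)^{2} \sqrt{-8 - 265}}{-91552} = 70225 \sqrt{-273} \left(- \frac{1}{91552}\right) = 70225 i \sqrt{273} \left(- \frac{1}{91552}\right) = - \frac{70225 i \sqrt{273}}{91552}$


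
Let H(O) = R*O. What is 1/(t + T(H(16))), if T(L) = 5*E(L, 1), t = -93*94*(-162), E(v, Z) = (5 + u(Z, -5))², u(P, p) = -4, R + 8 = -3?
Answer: 1/1416209 ≈ 7.0611e-7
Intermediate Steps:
R = -11 (R = -8 - 3 = -11)
E(v, Z) = 1 (E(v, Z) = (5 - 4)² = 1² = 1)
H(O) = -11*O
t = 1416204 (t = -8742*(-162) = 1416204)
T(L) = 5 (T(L) = 5*1 = 5)
1/(t + T(H(16))) = 1/(1416204 + 5) = 1/1416209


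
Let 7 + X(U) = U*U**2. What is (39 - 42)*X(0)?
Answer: 21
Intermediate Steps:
X(U) = -7 + U**3 (X(U) = -7 + U*U**2 = -7 + U**3)
(39 - 42)*X(0) = (39 - 42)*(-7 + 0**3) = -3*(-7 + 0) = -3*(-7) = 21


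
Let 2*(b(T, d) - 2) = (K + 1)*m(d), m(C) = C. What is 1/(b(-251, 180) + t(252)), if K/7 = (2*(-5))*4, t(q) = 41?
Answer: -1/25067 ≈ -3.9893e-5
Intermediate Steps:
K = -280 (K = 7*((2*(-5))*4) = 7*(-10*4) = 7*(-40) = -280)
b(T, d) = 2 - 279*d/2 (b(T, d) = 2 + ((-280 + 1)*d)/2 = 2 + (-279*d)/2 = 2 - 279*d/2)
1/(b(-251, 180) + t(252)) = 1/((2 - 279/2*180) + 41) = 1/((2 - 25110) + 41) = 1/(-25108 + 41) = 1/(-25067) = -1/25067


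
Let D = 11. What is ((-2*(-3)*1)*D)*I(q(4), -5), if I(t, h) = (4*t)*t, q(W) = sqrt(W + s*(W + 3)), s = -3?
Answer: -4488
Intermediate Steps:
q(W) = sqrt(-9 - 2*W) (q(W) = sqrt(W - 3*(W + 3)) = sqrt(W - 3*(3 + W)) = sqrt(W + (-9 - 3*W)) = sqrt(-9 - 2*W))
I(t, h) = 4*t**2
((-2*(-3)*1)*D)*I(q(4), -5) = ((-2*(-3)*1)*11)*(4*(sqrt(-9 - 2*4))**2) = ((6*1)*11)*(4*(sqrt(-9 - 8))**2) = (6*11)*(4*(sqrt(-17))**2) = 66*(4*(I*sqrt(17))**2) = 66*(4*(-17)) = 66*(-68) = -4488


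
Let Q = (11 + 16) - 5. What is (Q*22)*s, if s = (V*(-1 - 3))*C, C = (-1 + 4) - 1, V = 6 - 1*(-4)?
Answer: -38720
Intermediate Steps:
V = 10 (V = 6 + 4 = 10)
Q = 22 (Q = 27 - 5 = 22)
C = 2 (C = 3 - 1 = 2)
s = -80 (s = (10*(-1 - 3))*2 = (10*(-4))*2 = -40*2 = -80)
(Q*22)*s = (22*22)*(-80) = 484*(-80) = -38720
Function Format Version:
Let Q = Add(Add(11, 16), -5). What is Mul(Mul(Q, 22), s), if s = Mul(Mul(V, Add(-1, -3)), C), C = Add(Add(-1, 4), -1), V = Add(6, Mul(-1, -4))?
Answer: -38720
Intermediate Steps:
V = 10 (V = Add(6, 4) = 10)
Q = 22 (Q = Add(27, -5) = 22)
C = 2 (C = Add(3, -1) = 2)
s = -80 (s = Mul(Mul(10, Add(-1, -3)), 2) = Mul(Mul(10, -4), 2) = Mul(-40, 2) = -80)
Mul(Mul(Q, 22), s) = Mul(Mul(22, 22), -80) = Mul(484, -80) = -38720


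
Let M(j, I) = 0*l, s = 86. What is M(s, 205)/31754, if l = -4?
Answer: 0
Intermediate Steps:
M(j, I) = 0 (M(j, I) = 0*(-4) = 0)
M(s, 205)/31754 = 0/31754 = 0*(1/31754) = 0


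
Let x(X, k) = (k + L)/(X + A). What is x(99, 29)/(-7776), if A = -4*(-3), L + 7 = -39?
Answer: 17/863136 ≈ 1.9696e-5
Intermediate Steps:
L = -46 (L = -7 - 39 = -46)
A = 12
x(X, k) = (-46 + k)/(12 + X) (x(X, k) = (k - 46)/(X + 12) = (-46 + k)/(12 + X))
x(99, 29)/(-7776) = ((-46 + 29)/(12 + 99))/(-7776) = (-17/111)*(-1/7776) = ((1/111)*(-17))*(-1/7776) = -17/111*(-1/7776) = 17/863136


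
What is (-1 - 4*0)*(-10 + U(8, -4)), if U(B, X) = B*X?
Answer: 42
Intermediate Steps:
(-1 - 4*0)*(-10 + U(8, -4)) = (-1 - 4*0)*(-10 + 8*(-4)) = (-1 + 0)*(-10 - 32) = -1*(-42) = 42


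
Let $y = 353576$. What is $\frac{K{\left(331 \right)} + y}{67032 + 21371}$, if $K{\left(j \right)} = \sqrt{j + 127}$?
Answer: $\frac{353576}{88403} + \frac{\sqrt{458}}{88403} \approx 3.9998$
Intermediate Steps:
$K{\left(j \right)} = \sqrt{127 + j}$
$\frac{K{\left(331 \right)} + y}{67032 + 21371} = \frac{\sqrt{127 + 331} + 353576}{67032 + 21371} = \frac{\sqrt{458} + 353576}{88403} = \left(353576 + \sqrt{458}\right) \frac{1}{88403} = \frac{353576}{88403} + \frac{\sqrt{458}}{88403}$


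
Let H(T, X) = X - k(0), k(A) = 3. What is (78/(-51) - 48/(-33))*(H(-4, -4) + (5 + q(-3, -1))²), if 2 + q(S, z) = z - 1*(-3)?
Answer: -252/187 ≈ -1.3476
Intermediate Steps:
q(S, z) = 1 + z (q(S, z) = -2 + (z - 1*(-3)) = -2 + (z + 3) = -2 + (3 + z) = 1 + z)
H(T, X) = -3 + X (H(T, X) = X - 1*3 = X - 3 = -3 + X)
(78/(-51) - 48/(-33))*(H(-4, -4) + (5 + q(-3, -1))²) = (78/(-51) - 48/(-33))*((-3 - 4) + (5 + (1 - 1))²) = (78*(-1/51) - 48*(-1/33))*(-7 + (5 + 0)²) = (-26/17 + 16/11)*(-7 + 5²) = -14*(-7 + 25)/187 = -14/187*18 = -252/187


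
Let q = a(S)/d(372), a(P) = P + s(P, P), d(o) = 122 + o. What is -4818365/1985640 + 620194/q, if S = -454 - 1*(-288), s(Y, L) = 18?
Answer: -822098416369/397128 ≈ -2.0701e+6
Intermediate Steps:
S = -166 (S = -454 + 288 = -166)
a(P) = 18 + P (a(P) = P + 18 = 18 + P)
q = -74/247 (q = (18 - 166)/(122 + 372) = -148/494 = -148*1/494 = -74/247 ≈ -0.29959)
-4818365/1985640 + 620194/q = -4818365/1985640 + 620194/(-74/247) = -4818365*1/1985640 + 620194*(-247/74) = -963673/397128 - 2070107 = -822098416369/397128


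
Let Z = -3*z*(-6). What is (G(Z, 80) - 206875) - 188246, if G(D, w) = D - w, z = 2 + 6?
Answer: -395057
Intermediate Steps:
z = 8
Z = 144 (Z = -3*8*(-6) = -24*(-6) = 144)
(G(Z, 80) - 206875) - 188246 = ((144 - 1*80) - 206875) - 188246 = ((144 - 80) - 206875) - 188246 = (64 - 206875) - 188246 = -206811 - 188246 = -395057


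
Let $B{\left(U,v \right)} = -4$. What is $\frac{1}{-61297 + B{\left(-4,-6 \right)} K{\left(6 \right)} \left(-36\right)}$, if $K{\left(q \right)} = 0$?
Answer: $- \frac{1}{61297} \approx -1.6314 \cdot 10^{-5}$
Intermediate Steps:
$\frac{1}{-61297 + B{\left(-4,-6 \right)} K{\left(6 \right)} \left(-36\right)} = \frac{1}{-61297 + \left(-4\right) 0 \left(-36\right)} = \frac{1}{-61297 + 0 \left(-36\right)} = \frac{1}{-61297 + 0} = \frac{1}{-61297} = - \frac{1}{61297}$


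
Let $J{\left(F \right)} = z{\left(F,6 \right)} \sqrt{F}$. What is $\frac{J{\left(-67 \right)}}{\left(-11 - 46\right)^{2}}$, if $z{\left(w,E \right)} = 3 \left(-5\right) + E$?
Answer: $- \frac{i \sqrt{67}}{361} \approx - 0.022674 i$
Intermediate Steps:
$z{\left(w,E \right)} = -15 + E$
$J{\left(F \right)} = - 9 \sqrt{F}$ ($J{\left(F \right)} = \left(-15 + 6\right) \sqrt{F} = - 9 \sqrt{F}$)
$\frac{J{\left(-67 \right)}}{\left(-11 - 46\right)^{2}} = \frac{\left(-9\right) \sqrt{-67}}{\left(-11 - 46\right)^{2}} = \frac{\left(-9\right) i \sqrt{67}}{\left(-57\right)^{2}} = \frac{\left(-9\right) i \sqrt{67}}{3249} = - 9 i \sqrt{67} \cdot \frac{1}{3249} = - \frac{i \sqrt{67}}{361}$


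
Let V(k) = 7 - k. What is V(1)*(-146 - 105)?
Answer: -1506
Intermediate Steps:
V(1)*(-146 - 105) = (7 - 1*1)*(-146 - 105) = (7 - 1)*(-251) = 6*(-251) = -1506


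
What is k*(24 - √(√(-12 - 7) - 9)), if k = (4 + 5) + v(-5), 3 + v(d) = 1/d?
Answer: 696/5 - 29*√(-9 + I*√19)/5 ≈ 135.1 - 17.877*I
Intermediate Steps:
v(d) = -3 + 1/d
k = 29/5 (k = (4 + 5) + (-3 + 1/(-5)) = 9 + (-3 - ⅕) = 9 - 16/5 = 29/5 ≈ 5.8000)
k*(24 - √(√(-12 - 7) - 9)) = 29*(24 - √(√(-12 - 7) - 9))/5 = 29*(24 - √(√(-19) - 9))/5 = 29*(24 - √(I*√19 - 9))/5 = 29*(24 - √(-9 + I*√19))/5 = 696/5 - 29*√(-9 + I*√19)/5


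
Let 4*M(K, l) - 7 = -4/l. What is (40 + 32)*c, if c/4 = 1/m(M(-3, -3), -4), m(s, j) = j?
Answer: -72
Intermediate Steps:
M(K, l) = 7/4 - 1/l (M(K, l) = 7/4 + (-4/l)/4 = 7/4 - 1/l)
c = -1 (c = 4/(-4) = 4*(-¼) = -1)
(40 + 32)*c = (40 + 32)*(-1) = 72*(-1) = -72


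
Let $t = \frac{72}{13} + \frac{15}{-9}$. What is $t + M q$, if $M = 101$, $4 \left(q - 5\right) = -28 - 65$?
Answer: $- \frac{286943}{156} \approx -1839.4$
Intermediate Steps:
$q = - \frac{73}{4}$ ($q = 5 + \frac{-28 - 65}{4} = 5 + \frac{1}{4} \left(-93\right) = 5 - \frac{93}{4} = - \frac{73}{4} \approx -18.25$)
$t = \frac{151}{39}$ ($t = 72 \cdot \frac{1}{13} + 15 \left(- \frac{1}{9}\right) = \frac{72}{13} - \frac{5}{3} = \frac{151}{39} \approx 3.8718$)
$t + M q = \frac{151}{39} + 101 \left(- \frac{73}{4}\right) = \frac{151}{39} - \frac{7373}{4} = - \frac{286943}{156}$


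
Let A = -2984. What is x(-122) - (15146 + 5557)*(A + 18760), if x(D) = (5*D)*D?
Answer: -326536108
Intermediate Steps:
x(D) = 5*D²
x(-122) - (15146 + 5557)*(A + 18760) = 5*(-122)² - (15146 + 5557)*(-2984 + 18760) = 5*14884 - 20703*15776 = 74420 - 1*326610528 = 74420 - 326610528 = -326536108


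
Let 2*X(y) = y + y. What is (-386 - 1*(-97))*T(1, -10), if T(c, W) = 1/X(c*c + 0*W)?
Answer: -289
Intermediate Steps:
X(y) = y (X(y) = (y + y)/2 = (2*y)/2 = y)
T(c, W) = c**(-2) (T(c, W) = 1/(c*c + 0*W) = 1/(c**2 + 0) = 1/c**2 = c**(-2))
(-386 - 1*(-97))*T(1, -10) = (-386 - 1*(-97))/1**2 = (-386 + 97)*1 = -289*1 = -289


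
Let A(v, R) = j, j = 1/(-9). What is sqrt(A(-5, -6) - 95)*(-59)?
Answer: -118*I*sqrt(214)/3 ≈ -575.4*I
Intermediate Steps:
j = -1/9 ≈ -0.11111
A(v, R) = -1/9
sqrt(A(-5, -6) - 95)*(-59) = sqrt(-1/9 - 95)*(-59) = sqrt(-856/9)*(-59) = (2*I*sqrt(214)/3)*(-59) = -118*I*sqrt(214)/3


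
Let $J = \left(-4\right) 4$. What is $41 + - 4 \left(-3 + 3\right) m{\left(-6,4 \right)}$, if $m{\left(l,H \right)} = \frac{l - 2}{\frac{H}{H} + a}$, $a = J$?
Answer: $41$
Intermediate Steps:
$J = -16$
$a = -16$
$m{\left(l,H \right)} = \frac{2}{15} - \frac{l}{15}$ ($m{\left(l,H \right)} = \frac{l - 2}{\frac{H}{H} - 16} = \frac{-2 + l}{1 - 16} = \frac{-2 + l}{-15} = \left(-2 + l\right) \left(- \frac{1}{15}\right) = \frac{2}{15} - \frac{l}{15}$)
$41 + - 4 \left(-3 + 3\right) m{\left(-6,4 \right)} = 41 + - 4 \left(-3 + 3\right) \left(\frac{2}{15} - - \frac{2}{5}\right) = 41 + \left(-4\right) 0 \left(\frac{2}{15} + \frac{2}{5}\right) = 41 + 0 \cdot \frac{8}{15} = 41 + 0 = 41$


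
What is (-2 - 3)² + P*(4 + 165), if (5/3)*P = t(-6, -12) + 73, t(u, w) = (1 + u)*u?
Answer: 52346/5 ≈ 10469.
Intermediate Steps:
t(u, w) = u*(1 + u)
P = 309/5 (P = 3*(-6*(1 - 6) + 73)/5 = 3*(-6*(-5) + 73)/5 = 3*(30 + 73)/5 = (⅗)*103 = 309/5 ≈ 61.800)
(-2 - 3)² + P*(4 + 165) = (-2 - 3)² + 309*(4 + 165)/5 = (-5)² + (309/5)*169 = 25 + 52221/5 = 52346/5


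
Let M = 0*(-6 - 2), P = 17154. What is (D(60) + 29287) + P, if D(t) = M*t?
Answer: 46441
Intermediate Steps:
M = 0 (M = 0*(-8) = 0)
D(t) = 0 (D(t) = 0*t = 0)
(D(60) + 29287) + P = (0 + 29287) + 17154 = 29287 + 17154 = 46441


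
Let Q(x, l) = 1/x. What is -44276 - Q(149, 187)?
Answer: -6597125/149 ≈ -44276.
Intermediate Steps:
-44276 - Q(149, 187) = -44276 - 1/149 = -6597125/149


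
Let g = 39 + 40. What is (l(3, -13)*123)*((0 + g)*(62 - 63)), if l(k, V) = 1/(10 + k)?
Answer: -9717/13 ≈ -747.46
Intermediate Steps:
g = 79
(l(3, -13)*123)*((0 + g)*(62 - 63)) = (123/(10 + 3))*((0 + 79)*(62 - 63)) = (123/13)*(79*(-1)) = ((1/13)*123)*(-79) = (123/13)*(-79) = -9717/13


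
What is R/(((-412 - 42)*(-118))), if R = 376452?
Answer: 94113/13393 ≈ 7.0270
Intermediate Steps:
R/(((-412 - 42)*(-118))) = 376452/(((-412 - 42)*(-118))) = 376452/((-454*(-118))) = 376452/53572 = 376452*(1/53572) = 94113/13393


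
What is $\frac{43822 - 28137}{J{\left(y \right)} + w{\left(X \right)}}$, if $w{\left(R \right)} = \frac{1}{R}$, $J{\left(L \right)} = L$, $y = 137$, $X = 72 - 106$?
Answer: $\frac{533290}{4657} \approx 114.51$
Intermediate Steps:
$X = -34$ ($X = 72 - 106 = -34$)
$\frac{43822 - 28137}{J{\left(y \right)} + w{\left(X \right)}} = \frac{43822 - 28137}{137 + \frac{1}{-34}} = \frac{15685}{137 - \frac{1}{34}} = \frac{15685}{\frac{4657}{34}} = 15685 \cdot \frac{34}{4657} = \frac{533290}{4657}$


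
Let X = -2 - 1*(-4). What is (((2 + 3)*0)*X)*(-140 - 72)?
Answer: 0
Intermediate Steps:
X = 2 (X = -2 + 4 = 2)
(((2 + 3)*0)*X)*(-140 - 72) = (((2 + 3)*0)*2)*(-140 - 72) = ((5*0)*2)*(-212) = (0*2)*(-212) = 0*(-212) = 0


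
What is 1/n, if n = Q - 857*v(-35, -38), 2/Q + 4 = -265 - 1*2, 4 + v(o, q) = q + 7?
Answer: 271/8128643 ≈ 3.3339e-5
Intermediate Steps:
v(o, q) = 3 + q (v(o, q) = -4 + (q + 7) = -4 + (7 + q) = 3 + q)
Q = -2/271 (Q = 2/(-4 + (-265 - 1*2)) = 2/(-4 + (-265 - 2)) = 2/(-4 - 267) = 2/(-271) = 2*(-1/271) = -2/271 ≈ -0.0073801)
n = 8128643/271 (n = -2/271 - 857*(3 - 38) = -2/271 - 857*(-35) = -2/271 + 29995 = 8128643/271 ≈ 29995.)
1/n = 1/(8128643/271) = 271/8128643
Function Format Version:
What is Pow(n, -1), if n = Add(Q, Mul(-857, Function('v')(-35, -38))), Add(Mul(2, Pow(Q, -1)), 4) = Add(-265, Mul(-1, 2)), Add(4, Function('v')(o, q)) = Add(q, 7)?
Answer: Rational(271, 8128643) ≈ 3.3339e-5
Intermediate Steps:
Function('v')(o, q) = Add(3, q) (Function('v')(o, q) = Add(-4, Add(q, 7)) = Add(-4, Add(7, q)) = Add(3, q))
Q = Rational(-2, 271) (Q = Mul(2, Pow(Add(-4, Add(-265, Mul(-1, 2))), -1)) = Mul(2, Pow(Add(-4, Add(-265, -2)), -1)) = Mul(2, Pow(Add(-4, -267), -1)) = Mul(2, Pow(-271, -1)) = Mul(2, Rational(-1, 271)) = Rational(-2, 271) ≈ -0.0073801)
n = Rational(8128643, 271) (n = Add(Rational(-2, 271), Mul(-857, Add(3, -38))) = Add(Rational(-2, 271), Mul(-857, -35)) = Add(Rational(-2, 271), 29995) = Rational(8128643, 271) ≈ 29995.)
Pow(n, -1) = Pow(Rational(8128643, 271), -1) = Rational(271, 8128643)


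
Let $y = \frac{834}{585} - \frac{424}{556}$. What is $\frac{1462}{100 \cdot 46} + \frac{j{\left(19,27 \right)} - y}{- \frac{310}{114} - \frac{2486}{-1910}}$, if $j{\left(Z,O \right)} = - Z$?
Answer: $\frac{2275228053729}{160371430700} \approx 14.187$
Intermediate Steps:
$y = \frac{17972}{27105}$ ($y = 834 \cdot \frac{1}{585} - \frac{106}{139} = \frac{278}{195} - \frac{106}{139} = \frac{17972}{27105} \approx 0.66305$)
$\frac{1462}{100 \cdot 46} + \frac{j{\left(19,27 \right)} - y}{- \frac{310}{114} - \frac{2486}{-1910}} = \frac{1462}{100 \cdot 46} + \frac{\left(-1\right) 19 - \frac{17972}{27105}}{- \frac{310}{114} - \frac{2486}{-1910}} = \frac{1462}{4600} + \frac{-19 - \frac{17972}{27105}}{\left(-310\right) \frac{1}{114} - - \frac{1243}{955}} = 1462 \cdot \frac{1}{4600} - \frac{532967}{27105 \left(- \frac{155}{57} + \frac{1243}{955}\right)} = \frac{731}{2300} - \frac{532967}{27105 \left(- \frac{77174}{54435}\right)} = \frac{731}{2300} - - \frac{1934137243}{139453418} = \frac{731}{2300} + \frac{1934137243}{139453418} = \frac{2275228053729}{160371430700}$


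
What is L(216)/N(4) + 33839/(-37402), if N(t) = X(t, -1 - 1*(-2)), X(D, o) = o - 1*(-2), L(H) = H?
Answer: 2659105/37402 ≈ 71.095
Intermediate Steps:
X(D, o) = 2 + o (X(D, o) = o + 2 = 2 + o)
N(t) = 3 (N(t) = 2 + (-1 - 1*(-2)) = 2 + (-1 + 2) = 2 + 1 = 3)
L(216)/N(4) + 33839/(-37402) = 216/3 + 33839/(-37402) = 216*(1/3) + 33839*(-1/37402) = 72 - 33839/37402 = 2659105/37402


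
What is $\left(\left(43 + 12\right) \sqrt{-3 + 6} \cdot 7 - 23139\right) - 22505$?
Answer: $-45644 + 385 \sqrt{3} \approx -44977.0$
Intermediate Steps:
$\left(\left(43 + 12\right) \sqrt{-3 + 6} \cdot 7 - 23139\right) - 22505 = \left(55 \sqrt{3} \cdot 7 - 23139\right) - 22505 = \left(55 \cdot 7 \sqrt{3} - 23139\right) - 22505 = \left(385 \sqrt{3} - 23139\right) - 22505 = \left(-23139 + 385 \sqrt{3}\right) - 22505 = -45644 + 385 \sqrt{3}$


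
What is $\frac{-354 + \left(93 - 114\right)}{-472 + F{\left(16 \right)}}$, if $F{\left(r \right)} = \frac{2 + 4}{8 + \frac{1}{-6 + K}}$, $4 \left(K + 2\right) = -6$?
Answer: $\frac{3125}{3927} \approx 0.79577$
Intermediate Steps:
$K = - \frac{7}{2}$ ($K = -2 + \frac{1}{4} \left(-6\right) = -2 - \frac{3}{2} = - \frac{7}{2} \approx -3.5$)
$F{\left(r \right)} = \frac{19}{25}$ ($F{\left(r \right)} = \frac{2 + 4}{8 + \frac{1}{-6 - \frac{7}{2}}} = \frac{6}{8 + \frac{1}{- \frac{19}{2}}} = \frac{6}{8 - \frac{2}{19}} = \frac{6}{\frac{150}{19}} = 6 \cdot \frac{19}{150} = \frac{19}{25}$)
$\frac{-354 + \left(93 - 114\right)}{-472 + F{\left(16 \right)}} = \frac{-354 + \left(93 - 114\right)}{-472 + \frac{19}{25}} = \frac{-354 - 21}{- \frac{11781}{25}} = \left(-375\right) \left(- \frac{25}{11781}\right) = \frac{3125}{3927}$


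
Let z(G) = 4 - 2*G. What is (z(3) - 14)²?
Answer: 256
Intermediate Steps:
(z(3) - 14)² = ((4 - 2*3) - 14)² = ((4 - 6) - 14)² = (-2 - 14)² = (-16)² = 256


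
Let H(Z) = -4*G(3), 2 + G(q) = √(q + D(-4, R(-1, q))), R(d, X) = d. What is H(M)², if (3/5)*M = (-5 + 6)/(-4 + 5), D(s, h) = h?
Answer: 96 - 64*√2 ≈ 5.4903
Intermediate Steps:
G(q) = -2 + √(-1 + q) (G(q) = -2 + √(q - 1) = -2 + √(-1 + q))
M = 5/3 (M = 5*((-5 + 6)/(-4 + 5))/3 = 5*(1/1)/3 = 5*(1*1)/3 = (5/3)*1 = 5/3 ≈ 1.6667)
H(Z) = 8 - 4*√2 (H(Z) = -4*(-2 + √(-1 + 3)) = -4*(-2 + √2) = 8 - 4*√2)
H(M)² = (8 - 4*√2)²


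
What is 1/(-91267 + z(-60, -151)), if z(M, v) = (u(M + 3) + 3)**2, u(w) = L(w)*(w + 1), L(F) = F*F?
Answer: 1/33102436214 ≈ 3.0209e-11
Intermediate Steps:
L(F) = F**2
u(w) = w**2*(1 + w) (u(w) = w**2*(w + 1) = w**2*(1 + w))
z(M, v) = (3 + (3 + M)**2*(4 + M))**2 (z(M, v) = ((M + 3)**2*(1 + (M + 3)) + 3)**2 = ((3 + M)**2*(1 + (3 + M)) + 3)**2 = ((3 + M)**2*(4 + M) + 3)**2 = (3 + (3 + M)**2*(4 + M))**2)
1/(-91267 + z(-60, -151)) = 1/(-91267 + (3 + (3 - 60)**2*(4 - 60))**2) = 1/(-91267 + (3 + (-57)**2*(-56))**2) = 1/(-91267 + (3 + 3249*(-56))**2) = 1/(-91267 + (3 - 181944)**2) = 1/(-91267 + (-181941)**2) = 1/(-91267 + 33102527481) = 1/33102436214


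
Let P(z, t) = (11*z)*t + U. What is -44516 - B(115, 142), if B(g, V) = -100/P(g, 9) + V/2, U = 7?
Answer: -126983751/2848 ≈ -44587.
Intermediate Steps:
P(z, t) = 7 + 11*t*z (P(z, t) = (11*z)*t + 7 = 11*t*z + 7 = 7 + 11*t*z)
B(g, V) = V/2 - 100/(7 + 99*g) (B(g, V) = -100/(7 + 11*9*g) + V/2 = -100/(7 + 99*g) + V*(1/2) = -100/(7 + 99*g) + V/2 = V/2 - 100/(7 + 99*g))
-44516 - B(115, 142) = -44516 - (-200 + 142*(7 + 99*115))/(2*(7 + 99*115)) = -44516 - (-200 + 142*(7 + 11385))/(2*(7 + 11385)) = -44516 - (-200 + 142*11392)/(2*11392) = -44516 - (-200 + 1617664)/(2*11392) = -44516 - 1617464/(2*11392) = -44516 - 1*202183/2848 = -44516 - 202183/2848 = -126983751/2848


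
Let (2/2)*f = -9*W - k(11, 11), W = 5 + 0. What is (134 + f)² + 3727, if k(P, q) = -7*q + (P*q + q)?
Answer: 4883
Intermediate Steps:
W = 5
k(P, q) = -6*q + P*q (k(P, q) = -7*q + (q + P*q) = -6*q + P*q)
f = -100 (f = -9*5 - 11*(-6 + 11) = -45 - 11*5 = -45 - 1*55 = -45 - 55 = -100)
(134 + f)² + 3727 = (134 - 100)² + 3727 = 34² + 3727 = 1156 + 3727 = 4883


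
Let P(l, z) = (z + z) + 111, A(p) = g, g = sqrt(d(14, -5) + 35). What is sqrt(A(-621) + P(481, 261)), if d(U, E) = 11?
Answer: sqrt(633 + sqrt(46)) ≈ 25.294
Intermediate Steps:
g = sqrt(46) (g = sqrt(11 + 35) = sqrt(46) ≈ 6.7823)
A(p) = sqrt(46)
P(l, z) = 111 + 2*z (P(l, z) = 2*z + 111 = 111 + 2*z)
sqrt(A(-621) + P(481, 261)) = sqrt(sqrt(46) + (111 + 2*261)) = sqrt(sqrt(46) + (111 + 522)) = sqrt(sqrt(46) + 633) = sqrt(633 + sqrt(46))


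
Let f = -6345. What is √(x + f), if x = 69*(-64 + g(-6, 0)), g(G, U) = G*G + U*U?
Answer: I*√8277 ≈ 90.978*I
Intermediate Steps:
g(G, U) = G² + U²
x = -1932 (x = 69*(-64 + ((-6)² + 0²)) = 69*(-64 + (36 + 0)) = 69*(-64 + 36) = 69*(-28) = -1932)
√(x + f) = √(-1932 - 6345) = √(-8277) = I*√8277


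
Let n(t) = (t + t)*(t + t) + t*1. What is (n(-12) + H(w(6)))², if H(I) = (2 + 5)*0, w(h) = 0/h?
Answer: 318096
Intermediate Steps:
w(h) = 0
n(t) = t + 4*t² (n(t) = (2*t)*(2*t) + t = 4*t² + t = t + 4*t²)
H(I) = 0 (H(I) = 7*0 = 0)
(n(-12) + H(w(6)))² = (-12*(1 + 4*(-12)) + 0)² = (-12*(1 - 48) + 0)² = (-12*(-47) + 0)² = (564 + 0)² = 564² = 318096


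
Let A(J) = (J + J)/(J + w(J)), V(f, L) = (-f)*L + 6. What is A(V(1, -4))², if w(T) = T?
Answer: 1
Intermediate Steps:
V(f, L) = 6 - L*f (V(f, L) = -L*f + 6 = 6 - L*f)
A(J) = 1 (A(J) = (J + J)/(J + J) = (2*J)/((2*J)) = (2*J)*(1/(2*J)) = 1)
A(V(1, -4))² = 1² = 1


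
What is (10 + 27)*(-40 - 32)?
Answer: -2664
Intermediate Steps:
(10 + 27)*(-40 - 32) = 37*(-72) = -2664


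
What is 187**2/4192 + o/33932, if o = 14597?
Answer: 311939683/35560736 ≈ 8.7720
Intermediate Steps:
187**2/4192 + o/33932 = 187**2/4192 + 14597/33932 = 34969*(1/4192) + 14597*(1/33932) = 34969/4192 + 14597/33932 = 311939683/35560736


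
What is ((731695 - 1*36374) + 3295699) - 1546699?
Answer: 2444321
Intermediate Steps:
((731695 - 1*36374) + 3295699) - 1546699 = ((731695 - 36374) + 3295699) - 1546699 = (695321 + 3295699) - 1546699 = 3991020 - 1546699 = 2444321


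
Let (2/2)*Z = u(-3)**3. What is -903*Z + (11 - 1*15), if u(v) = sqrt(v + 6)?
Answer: -4 - 2709*sqrt(3) ≈ -4696.1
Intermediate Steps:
u(v) = sqrt(6 + v)
Z = 3*sqrt(3) (Z = (sqrt(6 - 3))**3 = (sqrt(3))**3 = 3*sqrt(3) ≈ 5.1962)
-903*Z + (11 - 1*15) = -2709*sqrt(3) + (11 - 1*15) = -2709*sqrt(3) + (11 - 15) = -2709*sqrt(3) - 4 = -4 - 2709*sqrt(3)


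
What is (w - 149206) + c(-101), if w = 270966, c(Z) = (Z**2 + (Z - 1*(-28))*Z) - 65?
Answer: 139269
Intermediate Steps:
c(Z) = -65 + Z**2 + Z*(28 + Z) (c(Z) = (Z**2 + (Z + 28)*Z) - 65 = (Z**2 + (28 + Z)*Z) - 65 = (Z**2 + Z*(28 + Z)) - 65 = -65 + Z**2 + Z*(28 + Z))
(w - 149206) + c(-101) = (270966 - 149206) + (-65 + 2*(-101)**2 + 28*(-101)) = 121760 + (-65 + 2*10201 - 2828) = 121760 + (-65 + 20402 - 2828) = 121760 + 17509 = 139269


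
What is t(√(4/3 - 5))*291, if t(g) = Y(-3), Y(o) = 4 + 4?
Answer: 2328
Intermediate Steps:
Y(o) = 8
t(g) = 8
t(√(4/3 - 5))*291 = 8*291 = 2328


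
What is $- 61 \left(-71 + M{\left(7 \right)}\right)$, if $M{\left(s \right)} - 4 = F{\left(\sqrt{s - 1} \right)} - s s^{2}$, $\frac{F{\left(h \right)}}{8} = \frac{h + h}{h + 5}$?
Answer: $\frac{481046}{19} - \frac{4880 \sqrt{6}}{19} \approx 24689.0$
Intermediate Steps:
$F{\left(h \right)} = \frac{16 h}{5 + h}$ ($F{\left(h \right)} = 8 \frac{h + h}{h + 5} = 8 \frac{2 h}{5 + h} = \frac{16 h}{5 + h}$)
$M{\left(s \right)} = 4 - s^{3} + \frac{16 \sqrt{-1 + s}}{5 + \sqrt{-1 + s}}$ ($M{\left(s \right)} = 4 - \left(s s^{2} - \frac{16 \sqrt{s - 1}}{5 + \sqrt{s - 1}}\right) = 4 - \left(s^{3} - \frac{16 \sqrt{-1 + s}}{5 + \sqrt{-1 + s}}\right) = 4 - s^{3} + \frac{16 \sqrt{-1 + s}}{5 + \sqrt{-1 + s}}$)
$- 61 \left(-71 + M{\left(7 \right)}\right) = - 61 \left(-71 + \frac{16 \sqrt{-1 + 7} + \left(4 - 7^{3}\right) \left(5 + \sqrt{-1 + 7}\right)}{5 + \sqrt{-1 + 7}}\right) = - 61 \left(-71 + \frac{16 \sqrt{6} + \left(4 - 343\right) \left(5 + \sqrt{6}\right)}{5 + \sqrt{6}}\right) = - 61 \left(-71 + \frac{16 \sqrt{6} - 339 \left(5 + \sqrt{6}\right)}{5 + \sqrt{6}}\right) = - 61 \left(-71 + \frac{16 \sqrt{6} - \left(1695 + 339 \sqrt{6}\right)}{5 + \sqrt{6}}\right) = - 61 \left(-71 + \frac{-1695 - 323 \sqrt{6}}{5 + \sqrt{6}}\right) = 4331 - \frac{61 \left(-1695 - 323 \sqrt{6}\right)}{5 + \sqrt{6}}$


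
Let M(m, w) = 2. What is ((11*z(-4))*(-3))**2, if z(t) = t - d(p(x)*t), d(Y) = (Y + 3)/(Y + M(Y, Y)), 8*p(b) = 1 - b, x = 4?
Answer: 1490841/49 ≈ 30425.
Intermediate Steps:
p(b) = 1/8 - b/8 (p(b) = (1 - b)/8 = 1/8 - b/8)
d(Y) = (3 + Y)/(2 + Y) (d(Y) = (Y + 3)/(Y + 2) = (3 + Y)/(2 + Y))
z(t) = t - (3 - 3*t/8)/(2 - 3*t/8) (z(t) = t - (3 + (1/8 - 1/8*4)*t)/(2 + (1/8 - 1/8*4)*t) = t - (3 + (1/8 - 1/2)*t)/(2 + (1/8 - 1/2)*t) = t - (3 - 3*t/8)/(2 - 3*t/8))
((11*z(-4))*(-3))**2 = ((11*((24 - 19*(-4) + 3*(-4)**2)/(-16 + 3*(-4))))*(-3))**2 = ((11*((24 + 76 + 3*16)/(-16 - 12)))*(-3))**2 = ((11*((24 + 76 + 48)/(-28)))*(-3))**2 = ((11*(-1/28*148))*(-3))**2 = ((11*(-37/7))*(-3))**2 = (-407/7*(-3))**2 = (1221/7)**2 = 1490841/49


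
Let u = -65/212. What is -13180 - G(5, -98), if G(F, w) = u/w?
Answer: -273827745/20776 ≈ -13180.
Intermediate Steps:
u = -65/212 (u = -65*1/212 = -65/212 ≈ -0.30660)
G(F, w) = -65/(212*w)
-13180 - G(5, -98) = -13180 - (-65)/(212*(-98)) = -13180 - (-65)*(-1)/(212*98) = -13180 - 1*65/20776 = -13180 - 65/20776 = -273827745/20776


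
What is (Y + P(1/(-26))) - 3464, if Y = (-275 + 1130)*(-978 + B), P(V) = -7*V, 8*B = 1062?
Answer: -37759929/52 ≈ -7.2615e+5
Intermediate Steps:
B = 531/4 (B = (1/8)*1062 = 531/4 ≈ 132.75)
Y = -2890755/4 (Y = (-275 + 1130)*(-978 + 531/4) = 855*(-3381/4) = -2890755/4 ≈ -7.2269e+5)
(Y + P(1/(-26))) - 3464 = (-2890755/4 - 7/(-26)) - 3464 = (-2890755/4 - 7*(-1/26)) - 3464 = (-2890755/4 + 7/26) - 3464 = -37579801/52 - 3464 = -37759929/52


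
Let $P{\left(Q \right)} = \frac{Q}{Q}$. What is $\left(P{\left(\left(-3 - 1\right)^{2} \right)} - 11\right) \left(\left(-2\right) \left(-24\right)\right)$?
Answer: $-480$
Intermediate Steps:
$P{\left(Q \right)} = 1$
$\left(P{\left(\left(-3 - 1\right)^{2} \right)} - 11\right) \left(\left(-2\right) \left(-24\right)\right) = \left(1 - 11\right) \left(\left(-2\right) \left(-24\right)\right) = \left(-10\right) 48 = -480$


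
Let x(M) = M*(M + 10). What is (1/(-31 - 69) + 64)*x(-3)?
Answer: -134379/100 ≈ -1343.8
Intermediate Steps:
x(M) = M*(10 + M)
(1/(-31 - 69) + 64)*x(-3) = (1/(-31 - 69) + 64)*(-3*(10 - 3)) = (1/(-100) + 64)*(-3*7) = (-1/100 + 64)*(-21) = (6399/100)*(-21) = -134379/100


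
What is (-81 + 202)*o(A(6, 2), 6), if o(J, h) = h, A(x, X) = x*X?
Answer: 726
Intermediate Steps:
A(x, X) = X*x
(-81 + 202)*o(A(6, 2), 6) = (-81 + 202)*6 = 121*6 = 726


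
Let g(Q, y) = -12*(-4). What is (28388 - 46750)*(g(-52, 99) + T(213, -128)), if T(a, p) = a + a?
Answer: -8703588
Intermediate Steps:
g(Q, y) = 48
T(a, p) = 2*a
(28388 - 46750)*(g(-52, 99) + T(213, -128)) = (28388 - 46750)*(48 + 2*213) = -18362*(48 + 426) = -18362*474 = -8703588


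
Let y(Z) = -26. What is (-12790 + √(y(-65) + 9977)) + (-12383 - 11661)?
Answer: -36834 + √9951 ≈ -36734.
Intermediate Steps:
(-12790 + √(y(-65) + 9977)) + (-12383 - 11661) = (-12790 + √(-26 + 9977)) + (-12383 - 11661) = (-12790 + √9951) - 24044 = -36834 + √9951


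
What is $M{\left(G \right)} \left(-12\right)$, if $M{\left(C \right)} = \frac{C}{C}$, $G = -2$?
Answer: $-12$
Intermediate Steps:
$M{\left(C \right)} = 1$
$M{\left(G \right)} \left(-12\right) = 1 \left(-12\right) = -12$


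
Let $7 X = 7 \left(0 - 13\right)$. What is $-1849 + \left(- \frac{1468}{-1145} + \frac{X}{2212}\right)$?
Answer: $- \frac{4679803929}{2532740} \approx -1847.7$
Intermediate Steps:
$X = -13$ ($X = \frac{7 \left(0 - 13\right)}{7} = \frac{7 \left(-13\right)}{7} = \frac{1}{7} \left(-91\right) = -13$)
$-1849 + \left(- \frac{1468}{-1145} + \frac{X}{2212}\right) = -1849 - \left(- \frac{1468}{1145} + \frac{13}{2212}\right) = -1849 - - \frac{3232331}{2532740} = -1849 + \left(\frac{1468}{1145} - \frac{13}{2212}\right) = -1849 + \frac{3232331}{2532740} = - \frac{4679803929}{2532740}$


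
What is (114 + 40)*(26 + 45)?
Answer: 10934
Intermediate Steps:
(114 + 40)*(26 + 45) = 154*71 = 10934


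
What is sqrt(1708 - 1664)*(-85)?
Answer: -170*sqrt(11) ≈ -563.83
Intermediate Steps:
sqrt(1708 - 1664)*(-85) = sqrt(44)*(-85) = (2*sqrt(11))*(-85) = -170*sqrt(11)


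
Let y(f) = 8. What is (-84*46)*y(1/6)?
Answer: -30912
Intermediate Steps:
(-84*46)*y(1/6) = -84*46*8 = -3864*8 = -30912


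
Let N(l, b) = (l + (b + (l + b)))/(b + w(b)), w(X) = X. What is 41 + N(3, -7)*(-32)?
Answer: 159/7 ≈ 22.714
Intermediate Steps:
N(l, b) = (2*b + 2*l)/(2*b) (N(l, b) = (l + (b + (l + b)))/(b + b) = (l + (b + (b + l)))/((2*b)) = (l + (l + 2*b))*(1/(2*b)) = (2*b + 2*l)*(1/(2*b)) = (2*b + 2*l)/(2*b))
41 + N(3, -7)*(-32) = 41 + ((-7 + 3)/(-7))*(-32) = 41 - ⅐*(-4)*(-32) = 41 + (4/7)*(-32) = 41 - 128/7 = 159/7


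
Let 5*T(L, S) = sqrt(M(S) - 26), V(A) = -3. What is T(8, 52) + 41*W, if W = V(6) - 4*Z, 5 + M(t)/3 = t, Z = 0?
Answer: -123 + sqrt(115)/5 ≈ -120.86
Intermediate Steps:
M(t) = -15 + 3*t
W = -3 (W = -3 - 4*0 = -3 + 0 = -3)
T(L, S) = sqrt(-41 + 3*S)/5 (T(L, S) = sqrt((-15 + 3*S) - 26)/5 = sqrt(-41 + 3*S)/5)
T(8, 52) + 41*W = sqrt(-41 + 3*52)/5 + 41*(-3) = sqrt(-41 + 156)/5 - 123 = sqrt(115)/5 - 123 = -123 + sqrt(115)/5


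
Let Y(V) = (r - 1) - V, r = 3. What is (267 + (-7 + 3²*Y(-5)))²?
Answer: 104329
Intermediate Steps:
Y(V) = 2 - V (Y(V) = (3 - 1) - V = 2 - V)
(267 + (-7 + 3²*Y(-5)))² = (267 + (-7 + 3²*(2 - 1*(-5))))² = (267 + (-7 + 9*(2 + 5)))² = (267 + (-7 + 9*7))² = (267 + (-7 + 63))² = (267 + 56)² = 323² = 104329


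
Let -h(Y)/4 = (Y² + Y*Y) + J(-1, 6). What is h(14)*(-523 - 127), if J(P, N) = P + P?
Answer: 1014000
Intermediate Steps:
J(P, N) = 2*P
h(Y) = 8 - 8*Y² (h(Y) = -4*((Y² + Y*Y) + 2*(-1)) = -4*((Y² + Y²) - 2) = -4*(2*Y² - 2) = -4*(-2 + 2*Y²) = 8 - 8*Y²)
h(14)*(-523 - 127) = (8 - 8*14²)*(-523 - 127) = (8 - 8*196)*(-650) = (8 - 1568)*(-650) = -1560*(-650) = 1014000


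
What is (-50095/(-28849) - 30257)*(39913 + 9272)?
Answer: -42930345110130/28849 ≈ -1.4881e+9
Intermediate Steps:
(-50095/(-28849) - 30257)*(39913 + 9272) = (-50095*(-1/28849) - 30257)*49185 = (50095/28849 - 30257)*49185 = -872834098/28849*49185 = -42930345110130/28849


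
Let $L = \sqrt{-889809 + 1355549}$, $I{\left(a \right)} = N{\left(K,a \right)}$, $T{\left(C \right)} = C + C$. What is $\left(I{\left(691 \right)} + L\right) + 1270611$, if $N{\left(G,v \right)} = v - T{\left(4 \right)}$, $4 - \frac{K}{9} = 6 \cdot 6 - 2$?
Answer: $1271294 + 2 \sqrt{116435} \approx 1.272 \cdot 10^{6}$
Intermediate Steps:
$T{\left(C \right)} = 2 C$
$K = -270$ ($K = 36 - 9 \left(6 \cdot 6 - 2\right) = 36 - 9 \left(36 - 2\right) = 36 - 306 = -270$)
$N{\left(G,v \right)} = -8 + v$ ($N{\left(G,v \right)} = v - 2 \cdot 4 = v - 8 = -8 + v$)
$I{\left(a \right)} = -8 + a$
$L = 2 \sqrt{116435}$ ($L = \sqrt{465740} = 2 \sqrt{116435} \approx 682.45$)
$\left(I{\left(691 \right)} + L\right) + 1270611 = \left(\left(-8 + 691\right) + 2 \sqrt{116435}\right) + 1270611 = \left(683 + 2 \sqrt{116435}\right) + 1270611 = 1271294 + 2 \sqrt{116435}$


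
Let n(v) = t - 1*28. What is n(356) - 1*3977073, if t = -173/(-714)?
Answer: -2839649941/714 ≈ -3.9771e+6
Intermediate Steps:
t = 173/714 (t = -173*(-1/714) = 173/714 ≈ 0.24230)
n(v) = -19819/714 (n(v) = 173/714 - 1*28 = 173/714 - 28 = -19819/714)
n(356) - 1*3977073 = -19819/714 - 1*3977073 = -19819/714 - 3977073 = -2839649941/714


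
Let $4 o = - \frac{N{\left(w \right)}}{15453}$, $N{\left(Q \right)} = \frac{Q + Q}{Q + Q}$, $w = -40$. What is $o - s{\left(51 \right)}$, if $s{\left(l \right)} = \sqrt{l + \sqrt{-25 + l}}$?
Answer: $- \frac{1}{61812} - \sqrt{51 + \sqrt{26}} \approx -7.4899$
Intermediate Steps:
$N{\left(Q \right)} = 1$ ($N{\left(Q \right)} = \frac{2 Q}{2 Q} = 2 Q \frac{1}{2 Q} = 1$)
$o = - \frac{1}{61812}$ ($o = \frac{\left(-1\right) 1 \cdot \frac{1}{15453}}{4} = \frac{\left(-1\right) \frac{1}{15453}}{4} = \frac{1}{4} \left(- \frac{1}{15453}\right) = - \frac{1}{61812} \approx -1.6178 \cdot 10^{-5}$)
$o - s{\left(51 \right)} = - \frac{1}{61812} - \sqrt{51 + \sqrt{-25 + 51}} = - \frac{1}{61812} - \sqrt{51 + \sqrt{26}}$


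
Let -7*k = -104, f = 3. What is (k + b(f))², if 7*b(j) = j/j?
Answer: 225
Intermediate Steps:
k = 104/7 (k = -⅐*(-104) = 104/7 ≈ 14.857)
b(j) = ⅐ (b(j) = (j/j)/7 = (⅐)*1 = ⅐)
(k + b(f))² = (104/7 + ⅐)² = 15² = 225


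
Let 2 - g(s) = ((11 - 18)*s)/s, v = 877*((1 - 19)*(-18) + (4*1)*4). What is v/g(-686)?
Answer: 298180/9 ≈ 33131.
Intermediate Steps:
v = 298180 (v = 877*(-18*(-18) + 4*4) = 877*(324 + 16) = 877*340 = 298180)
g(s) = 9 (g(s) = 2 - (11 - 18)*s/s = 2 - (-7*s)/s = 2 - 1*(-7) = 2 + 7 = 9)
v/g(-686) = 298180/9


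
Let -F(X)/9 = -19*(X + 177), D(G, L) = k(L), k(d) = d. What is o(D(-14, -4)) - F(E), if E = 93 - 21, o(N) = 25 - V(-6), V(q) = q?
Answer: -42548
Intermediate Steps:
D(G, L) = L
o(N) = 31 (o(N) = 25 - 1*(-6) = 25 + 6 = 31)
E = 72
F(X) = 30267 + 171*X (F(X) = -(-171)*(X + 177) = -(-171)*(177 + X) = -9*(-3363 - 19*X) = 30267 + 171*X)
o(D(-14, -4)) - F(E) = 31 - (30267 + 171*72) = 31 - (30267 + 12312) = 31 - 1*42579 = 31 - 42579 = -42548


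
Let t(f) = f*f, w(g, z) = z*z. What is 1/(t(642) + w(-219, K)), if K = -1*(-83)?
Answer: 1/419053 ≈ 2.3863e-6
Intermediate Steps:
K = 83
w(g, z) = z²
t(f) = f²
1/(t(642) + w(-219, K)) = 1/(642² + 83²) = 1/(412164 + 6889) = 1/419053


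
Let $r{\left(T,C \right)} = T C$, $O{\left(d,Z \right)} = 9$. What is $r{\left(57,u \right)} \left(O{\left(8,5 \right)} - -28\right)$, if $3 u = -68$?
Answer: $-47804$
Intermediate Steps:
$u = - \frac{68}{3}$ ($u = \frac{1}{3} \left(-68\right) = - \frac{68}{3} \approx -22.667$)
$r{\left(T,C \right)} = C T$
$r{\left(57,u \right)} \left(O{\left(8,5 \right)} - -28\right) = \left(- \frac{68}{3}\right) 57 \left(9 - -28\right) = - 1292 \left(9 + 28\right) = \left(-1292\right) 37 = -47804$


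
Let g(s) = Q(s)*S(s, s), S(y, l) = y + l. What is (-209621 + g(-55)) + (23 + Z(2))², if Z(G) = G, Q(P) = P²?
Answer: -541746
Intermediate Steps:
S(y, l) = l + y
g(s) = 2*s³ (g(s) = s²*(s + s) = s²*(2*s) = 2*s³)
(-209621 + g(-55)) + (23 + Z(2))² = (-209621 + 2*(-55)³) + (23 + 2)² = (-209621 + 2*(-166375)) + 25² = (-209621 - 332750) + 625 = -542371 + 625 = -541746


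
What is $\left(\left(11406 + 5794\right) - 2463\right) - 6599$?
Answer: $8138$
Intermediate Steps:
$\left(\left(11406 + 5794\right) - 2463\right) - 6599 = \left(17200 - 2463\right) - 6599 = 14737 - 6599 = 8138$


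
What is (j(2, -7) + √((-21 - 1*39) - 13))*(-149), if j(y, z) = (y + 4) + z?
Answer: 149 - 149*I*√73 ≈ 149.0 - 1273.1*I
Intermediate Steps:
j(y, z) = 4 + y + z (j(y, z) = (4 + y) + z = 4 + y + z)
(j(2, -7) + √((-21 - 1*39) - 13))*(-149) = ((4 + 2 - 7) + √((-21 - 1*39) - 13))*(-149) = (-1 + √((-21 - 39) - 13))*(-149) = (-1 + √(-60 - 13))*(-149) = (-1 + √(-73))*(-149) = (-1 + I*√73)*(-149) = 149 - 149*I*√73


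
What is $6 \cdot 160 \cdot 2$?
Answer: $1920$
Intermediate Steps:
$6 \cdot 160 \cdot 2 = 960 \cdot 2 = 1920$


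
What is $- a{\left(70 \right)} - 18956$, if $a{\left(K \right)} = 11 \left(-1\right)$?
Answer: $-18945$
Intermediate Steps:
$a{\left(K \right)} = -11$
$- a{\left(70 \right)} - 18956 = \left(-1\right) \left(-11\right) - 18956 = 11 - 18956 = -18945$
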